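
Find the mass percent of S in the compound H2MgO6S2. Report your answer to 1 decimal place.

Molar mass = 2(1.008) + 1(24.31) + 6(16.00) + 2(32.07) = 186.466 g/mol
Mass of S per mole = 2 × 32.07 = 64.140 g
% S = 64.140 / 186.466 × 100 = 34.4%

34.4%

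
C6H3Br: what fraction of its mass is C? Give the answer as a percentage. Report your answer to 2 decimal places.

Molar mass = 6(12.01) + 3(1.008) + 1(79.90) = 154.984 g/mol
Mass of C per mole = 6 × 12.01 = 72.060 g
% C = 72.060 / 154.984 × 100 = 46.50%

46.50%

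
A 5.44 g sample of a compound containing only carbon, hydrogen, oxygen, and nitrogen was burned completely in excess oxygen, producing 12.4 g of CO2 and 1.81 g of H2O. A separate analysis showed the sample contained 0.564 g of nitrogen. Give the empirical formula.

mol C = 12.4 / 44.01 = 0.2818; mass C = 0.2818 × 12.01 = 3.384 g
mol H = 2 × (1.81 / 18.02) = 0.2009; mass H = 0.2009 × 1.008 = 0.2025 g
mol N = 0.564 / 14.01 = 0.04026
mass O = 5.44 − (4.150) = 1.290 g → mol O = 0.08060
Divide by the smallest (0.04026 mol N): C 6.999, H 4.990, N 1.000, O 2.002
→ C7H5NO2

C7H5NO2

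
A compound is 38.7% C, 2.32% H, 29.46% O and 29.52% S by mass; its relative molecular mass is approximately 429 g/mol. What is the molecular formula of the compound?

Assume 100 g: 38.7 g C, 2.32 g H, 29.46 g O, 29.52 g S.
C: 38.7 g ÷ 12.01 g/mol = 3.222 mol
H: 2.32 g ÷ 1.008 g/mol = 2.302 mol
O: 29.46 g ÷ 16.00 g/mol = 1.841 mol
S: 29.52 g ÷ 32.07 g/mol = 0.9205 mol
Ratios (÷ 0.9205): C 3.501, H 2.500, O 2.000, S 1.000
Scaling by 2: C 7.00, H 5.00, O 4.00, S 2.00 → C7H5O4S2
Empirical-formula mass = 217.25 g/mol
n = 429 / 217.25 = 1.97 ≈ 2
Molecular formula = (C7H5O4S2)×2 = C14H10O8S4

C14H10O8S4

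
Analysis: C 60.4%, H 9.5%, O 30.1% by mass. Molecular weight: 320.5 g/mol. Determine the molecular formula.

Assume 100 g: 60.4 g C, 9.5 g H, 30.1 g O.
n(C) = 60.4/12.01 = 5.029, n(H) = 9.5/1.008 = 9.425, n(O) = 30.1/16.00 = 1.881
Ratios (÷ 1.881): C 2.673, H 5.010, O 1.000
Scaling by 3: C 8.02, H 15.03, O 3.00 → C8H15O3
Empirical-formula mass = 159.20 g/mol
n = 320.5 / 159.20 = 2.01 ≈ 2
Molecular formula = (C8H15O3)×2 = C16H30O6

C16H30O6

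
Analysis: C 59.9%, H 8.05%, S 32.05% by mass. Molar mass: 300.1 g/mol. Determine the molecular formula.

C15H24S3

Assume 100 g: 59.9 g C, 8.05 g H, 32.05 g S.
C: 59.9 g ÷ 12.01 g/mol = 4.988 mol
H: 8.05 g ÷ 1.008 g/mol = 7.986 mol
S: 32.05 g ÷ 32.07 g/mol = 0.9994 mol
Ratios (÷ 0.9994): C 4.991, H 7.991, S 1.000
→ C5H8S
Empirical-formula mass = 100.18 g/mol
n = 300.1 / 100.18 = 3.00 ≈ 3
Molecular formula = (C5H8S)×3 = C15H24S3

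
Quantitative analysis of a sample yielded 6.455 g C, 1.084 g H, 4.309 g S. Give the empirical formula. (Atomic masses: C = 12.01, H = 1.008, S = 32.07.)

n(C) = 6.455/12.01 = 0.5375, n(H) = 1.084/1.008 = 1.075, n(S) = 4.309/32.07 = 0.1344
Smallest is S at 0.1344 mol; normalising gives C 4.000, H 8.004, S 1.000
→ C4H8S

C4H8S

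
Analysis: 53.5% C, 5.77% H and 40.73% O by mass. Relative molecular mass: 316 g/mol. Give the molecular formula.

Assume 100 g: 53.5 g C, 5.77 g H, 40.73 g O.
C: 53.5 g ÷ 12.01 g/mol = 4.455 mol
H: 5.77 g ÷ 1.008 g/mol = 5.724 mol
O: 40.73 g ÷ 16.00 g/mol = 2.546 mol
Ratios (÷ 2.546): C 1.750, H 2.249, O 1.000
Scaling by 4: C 7.00, H 8.99, O 4.00 → C7H9O4
Empirical-formula mass = 157.14 g/mol
n = 316 / 157.14 = 2.01 ≈ 2
Molecular formula = (C7H9O4)×2 = C14H18O8

C14H18O8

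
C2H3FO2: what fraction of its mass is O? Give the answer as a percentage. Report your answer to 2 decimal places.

Molar mass = 2(12.01) + 3(1.008) + 1(19.00) + 2(16.00) = 78.044 g/mol
Mass of O per mole = 2 × 16.00 = 32.000 g
% O = 32.000 / 78.044 × 100 = 41.00%

41.00%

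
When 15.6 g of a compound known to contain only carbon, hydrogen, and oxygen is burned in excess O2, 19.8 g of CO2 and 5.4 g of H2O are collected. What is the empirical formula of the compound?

mol C = 19.8 / 44.01 = 0.4499; mass C = 0.4499 × 12.01 = 5.403 g
mol H = 2 × (5.4 / 18.02) = 0.5993; mass H = 0.5993 × 1.008 = 0.6041 g
mass O = 15.6 − (6.007) = 9.593 g → mol O = 0.5995
Ratios (÷ 0.4499): C 1.000, H 1.332, O 1.333
×3: C 3.00, H 4.00, O 4.00 → C3H4O4

C3H4O4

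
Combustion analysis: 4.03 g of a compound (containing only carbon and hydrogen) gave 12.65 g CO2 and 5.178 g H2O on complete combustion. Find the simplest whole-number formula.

CH2

mol C = 12.65 / 44.01 = 0.2874; mass C = 0.2874 × 12.01 = 3.452 g
mol H = 2 × (5.178 / 18.02) = 0.5747; mass H = 0.5747 × 1.008 = 0.5793 g
Smallest is C at 0.2874 mol; normalising gives C 1.000, H 1.999
≈ 1:2 → CH2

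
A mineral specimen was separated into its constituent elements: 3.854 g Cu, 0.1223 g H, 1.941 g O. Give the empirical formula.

Moles — Cu: 3.854 / 63.55 = 0.06065 mol; H: 0.1223 / 1.008 = 0.1213 mol; O: 1.941 / 16.00 = 0.1213 mol
Smallest is Cu at 0.06065 mol; normalising gives Cu 1.000, H 2.001, O 2.000
Ratio ≈ 1:2:2, so the empirical formula is CuH2O2

CuH2O2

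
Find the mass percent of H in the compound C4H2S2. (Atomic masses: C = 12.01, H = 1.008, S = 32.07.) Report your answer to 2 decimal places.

Molar mass = 4(12.01) + 2(1.008) + 2(32.07) = 114.196 g/mol
Mass of H per mole = 2 × 1.008 = 2.016 g
% H = 2.016 / 114.196 × 100 = 1.77%

1.77%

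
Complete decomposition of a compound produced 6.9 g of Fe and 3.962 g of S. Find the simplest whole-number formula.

FeS

Moles — Fe: 6.9 / 55.85 = 0.1235 mol; S: 3.962 / 32.07 = 0.1235 mol
Divide by the smallest (0.1235 mol S): Fe 1.000, S 1.000
→ FeS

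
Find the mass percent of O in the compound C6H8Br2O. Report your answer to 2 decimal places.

6.25%

Molar mass = 6(12.01) + 8(1.008) + 2(79.90) + 1(16.00) = 255.924 g/mol
Mass of O per mole = 1 × 16.00 = 16.000 g
% O = 16.000 / 255.924 × 100 = 6.25%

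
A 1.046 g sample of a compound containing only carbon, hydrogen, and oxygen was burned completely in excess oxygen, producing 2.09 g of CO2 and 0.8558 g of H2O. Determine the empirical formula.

C2H4O

mol C = 2.09 / 44.01 = 0.04749; mass C = 0.04749 × 12.01 = 0.5703 g
mol H = 2 × (0.8558 / 18.02) = 0.09498; mass H = 0.09498 × 1.008 = 0.09574 g
mass O = 1.046 − (0.6661) = 0.3799 g → mol O = 0.02374
Smallest is O at 0.02374 mol; normalising gives C 2.000, H 4.000, O 1.000
Ratio ≈ 2:4:1, so the empirical formula is C2H4O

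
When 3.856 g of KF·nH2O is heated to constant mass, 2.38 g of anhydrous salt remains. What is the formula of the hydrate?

KF·2H2O

Mass of water lost = 3.856 − 2.38 = 1.476 g → 1.476 / 18.02 = 0.08191 mol H2O
Molar mass of KF = 58.10 g/mol → mol KF = 2.38 / 58.10 = 0.04096
n = 0.08191 / 0.04096 = 2.00 ≈ 2 → KF·2H2O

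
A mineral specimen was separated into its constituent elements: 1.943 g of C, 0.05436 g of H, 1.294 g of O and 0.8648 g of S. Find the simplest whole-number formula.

C6H2O3S

C: 1.943 g ÷ 12.01 g/mol = 0.1618 mol
H: 0.05436 g ÷ 1.008 g/mol = 0.05393 mol
O: 1.294 g ÷ 16.00 g/mol = 0.08088 mol
S: 0.8648 g ÷ 32.07 g/mol = 0.02697 mol
Ratios (÷ 0.02697): C 5.999, H 2.000, O 2.999, S 1.000
≈ 6:2:3:1 → C6H2O3S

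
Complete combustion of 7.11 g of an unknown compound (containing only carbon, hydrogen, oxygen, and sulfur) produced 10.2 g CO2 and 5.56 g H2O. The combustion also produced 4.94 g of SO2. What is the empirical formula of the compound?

mol C = 10.2 / 44.01 = 0.2318; mass C = 0.2318 × 12.01 = 2.784 g
mol H = 2 × (5.56 / 18.02) = 0.6171; mass H = 0.6171 × 1.008 = 0.6220 g
mol S = 4.94 / 64.07 = 0.07710; mass S = 2.473 g
mass O = 7.11 − (5.878) = 1.232 g → mol O = 0.07699
Smallest is O at 0.07699 mol; normalising gives C 3.011, H 8.016, O 1.000, S 1.002
≈ 3:8:1:1 → C3H8OS

C3H8OS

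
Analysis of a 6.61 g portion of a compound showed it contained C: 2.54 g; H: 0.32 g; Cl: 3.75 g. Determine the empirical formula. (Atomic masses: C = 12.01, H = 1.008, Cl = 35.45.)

n(C) = 2.54/12.01 = 0.2115, n(H) = 0.32/1.008 = 0.3175, n(Cl) = 3.75/35.45 = 0.1058
Ratios (÷ 0.1058): C 1.999, H 3.001, Cl 1.000
Ratio ≈ 2:3:1, so the empirical formula is C2H3Cl

C2H3Cl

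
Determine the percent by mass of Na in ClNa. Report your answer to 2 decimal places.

39.34%

Molar mass = 1(35.45) + 1(22.99) = 58.440 g/mol
Mass of Na per mole = 1 × 22.99 = 22.990 g
% Na = 22.990 / 58.440 × 100 = 39.34%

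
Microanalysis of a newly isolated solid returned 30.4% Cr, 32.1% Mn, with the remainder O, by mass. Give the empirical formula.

CrMnO4

Assume 100 g: 30.4 g Cr, 32.1 g Mn, 37.5 g O.
Cr: 30.4 g ÷ 52.00 g/mol = 0.5846 mol
Mn: 32.1 g ÷ 54.94 g/mol = 0.5843 mol
O: 37.5 g ÷ 16.00 g/mol = 2.344 mol
Smallest is Mn at 0.5843 mol; normalising gives Cr 1.001, Mn 1.000, O 4.011
→ CrMnO4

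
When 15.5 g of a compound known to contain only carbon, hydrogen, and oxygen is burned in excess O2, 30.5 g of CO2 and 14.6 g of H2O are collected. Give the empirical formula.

mol C = 30.5 / 44.01 = 0.6930; mass C = 0.6930 × 12.01 = 8.323 g
mol H = 2 × (14.6 / 18.02) = 1.620; mass H = 1.620 × 1.008 = 1.633 g
mass O = 15.5 − (9.957) = 5.543 g → mol O = 0.3465
Divide by the smallest (0.3465 mol O): C 2.000, H 4.677, O 1.000
Scaling by 3: C 6.00, H 14.03, O 3.00 → C6H14O3

C6H14O3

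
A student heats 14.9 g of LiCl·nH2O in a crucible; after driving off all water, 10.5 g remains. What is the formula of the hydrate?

Mass of water lost = 14.9 − 10.5 = 4.4 g → 4.4 / 18.02 = 0.2442 mol H2O
Molar mass of LiCl = 42.39 g/mol → mol LiCl = 10.5 / 42.39 = 0.2477
n = 0.2442 / 0.2477 = 0.99 ≈ 1 → LiCl·H2O

LiCl·H2O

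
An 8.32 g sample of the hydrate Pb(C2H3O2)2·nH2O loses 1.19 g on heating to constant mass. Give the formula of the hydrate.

Mass of anhydrous Pb(C2H3O2)2 = 8.32 − 1.19 = 7.13 g
mol H2O = 1.19 / 18.02 = 0.06604
Molar mass of Pb(C2H3O2)2 = 325.29 g/mol → mol Pb(C2H3O2)2 = 7.13 / 325.29 = 0.02192
n = 0.06604 / 0.02192 = 3.01 ≈ 3 → Pb(C2H3O2)2·3H2O

Pb(C2H3O2)2·3H2O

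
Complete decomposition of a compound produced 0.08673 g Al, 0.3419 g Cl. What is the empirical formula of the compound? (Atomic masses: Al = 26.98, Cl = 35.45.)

AlCl3

Moles — Al: 0.08673 / 26.98 = 0.003215 mol; Cl: 0.3419 / 35.45 = 0.009645 mol
Smallest is Al at 0.003215 mol; normalising gives Al 1.000, Cl 3.000
→ AlCl3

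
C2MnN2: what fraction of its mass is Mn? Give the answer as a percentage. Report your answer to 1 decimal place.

51.4%

Molar mass = 2(12.01) + 1(54.94) + 2(14.01) = 106.980 g/mol
Mass of Mn per mole = 1 × 54.94 = 54.940 g
% Mn = 54.940 / 106.980 × 100 = 51.4%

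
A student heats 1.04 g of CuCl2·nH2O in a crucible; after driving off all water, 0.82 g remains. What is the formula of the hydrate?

Mass of water lost = 1.04 − 0.82 = 0.22 g → 0.22 / 18.02 = 0.01221 mol H2O
Molar mass of CuCl2 = 134.45 g/mol → mol CuCl2 = 0.82 / 134.45 = 0.006099
n = 0.01221 / 0.006099 = 2.00 ≈ 2 → CuCl2·2H2O

CuCl2·2H2O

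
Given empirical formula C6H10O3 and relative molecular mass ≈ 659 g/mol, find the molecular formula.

Empirical-formula mass = 130.14 g/mol
n = 659 / 130.14 = 5.06 ≈ 5
Molecular formula = (C6H10O3)5 = C30H50O15

C30H50O15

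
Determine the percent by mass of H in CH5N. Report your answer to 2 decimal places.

Molar mass = 1(12.01) + 5(1.008) + 1(14.01) = 31.060 g/mol
Mass of H per mole = 5 × 1.008 = 5.040 g
% H = 5.040 / 31.060 × 100 = 16.23%

16.23%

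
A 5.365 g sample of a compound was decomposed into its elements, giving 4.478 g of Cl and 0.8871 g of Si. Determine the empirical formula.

Cl4Si

n(Cl) = 4.478/35.45 = 0.1263, n(Si) = 0.8871/28.09 = 0.03158
Smallest is Si at 0.03158 mol; normalising gives Cl 4.000, Si 1.000
≈ 4:1 → Cl4Si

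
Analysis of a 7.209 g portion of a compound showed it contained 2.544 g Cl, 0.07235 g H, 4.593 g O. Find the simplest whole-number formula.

n(Cl) = 2.544/35.45 = 0.07176, n(H) = 0.07235/1.008 = 0.07178, n(O) = 4.593/16.00 = 0.2871
Smallest is Cl at 0.07176 mol; normalising gives Cl 1.000, H 1.000, O 4.000
≈ 1:1:4 → ClHO4

ClHO4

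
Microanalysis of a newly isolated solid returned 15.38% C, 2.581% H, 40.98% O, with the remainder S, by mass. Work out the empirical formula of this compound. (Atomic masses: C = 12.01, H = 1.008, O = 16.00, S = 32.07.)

CH2O2S

Assume 100 g: 15.38 g C, 2.581 g H, 40.98 g O, 41.059 g S.
Moles — C: 15.38 / 12.01 = 1.281 mol; H: 2.581 / 1.008 = 2.561 mol; O: 40.98 / 16.00 = 2.561 mol; S: 41.059 / 32.07 = 1.28 mol
Ratios (÷ 1.28): C 1.000, H 2.000, O 2.001, S 1.000
→ CH2O2S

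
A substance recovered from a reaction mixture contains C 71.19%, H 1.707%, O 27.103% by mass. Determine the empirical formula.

C7H2O2

Assume 100 g: 71.19 g C, 1.707 g H, 27.103 g O.
C: 71.19 g ÷ 12.01 g/mol = 5.928 mol
H: 1.707 g ÷ 1.008 g/mol = 1.693 mol
O: 27.103 g ÷ 16.00 g/mol = 1.694 mol
Ratios (÷ 1.693): C 3.500, H 1.000, O 1.000
Multiply by 2: C 7.00, H 2.00, O 2.00 → C7H2O2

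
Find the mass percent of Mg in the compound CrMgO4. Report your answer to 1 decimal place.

17.3%

Molar mass = 1(52.00) + 1(24.31) + 4(16.00) = 140.310 g/mol
Mass of Mg per mole = 1 × 24.31 = 24.310 g
% Mg = 24.310 / 140.310 × 100 = 17.3%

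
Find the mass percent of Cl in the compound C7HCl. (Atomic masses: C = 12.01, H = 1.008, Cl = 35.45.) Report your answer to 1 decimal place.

29.4%

Molar mass = 7(12.01) + 1(1.008) + 1(35.45) = 120.528 g/mol
Mass of Cl per mole = 1 × 35.45 = 35.450 g
% Cl = 35.450 / 120.528 × 100 = 29.4%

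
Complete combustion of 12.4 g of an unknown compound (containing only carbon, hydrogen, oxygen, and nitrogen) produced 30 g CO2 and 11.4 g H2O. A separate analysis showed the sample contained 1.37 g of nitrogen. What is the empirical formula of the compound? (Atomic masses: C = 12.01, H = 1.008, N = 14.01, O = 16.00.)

C7H13NO

mol C = 30 / 44.01 = 0.6817; mass C = 0.6817 × 12.01 = 8.187 g
mol H = 2 × (11.4 / 18.02) = 1.265; mass H = 1.265 × 1.008 = 1.275 g
mol N = 1.37 / 14.01 = 0.09779
mass O = 12.4 − (10.83) = 1.568 g → mol O = 0.09799
Divide by the smallest (0.09779 mol N): C 6.971, H 12.939, N 1.000, O 1.002
→ C7H13NO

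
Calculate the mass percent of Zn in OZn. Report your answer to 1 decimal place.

Molar mass = 1(16.00) + 1(65.38) = 81.380 g/mol
Mass of Zn per mole = 1 × 65.38 = 65.380 g
% Zn = 65.380 / 81.380 × 100 = 80.3%

80.3%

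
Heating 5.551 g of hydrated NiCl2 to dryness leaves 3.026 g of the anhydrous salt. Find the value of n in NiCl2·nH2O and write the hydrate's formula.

Mass of water lost = 5.551 − 3.026 = 2.525 g → 2.525 / 18.02 = 0.1401 mol H2O
Molar mass of NiCl2 = 129.59 g/mol → mol NiCl2 = 3.026 / 129.59 = 0.02335
n = 0.1401 / 0.02335 = 6.00 ≈ 6 → NiCl2·6H2O

NiCl2·6H2O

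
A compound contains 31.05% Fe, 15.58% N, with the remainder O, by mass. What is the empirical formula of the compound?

Assume 100 g: 31.05 g Fe, 15.58 g N, 53.37 g O.
Moles — Fe: 31.05 / 55.85 = 0.556 mol; N: 15.58 / 14.01 = 1.112 mol; O: 53.37 / 16.00 = 3.336 mol
Smallest is Fe at 0.556 mol; normalising gives Fe 1.000, N 2.000, O 6.000
Ratio ≈ 1:2:6, so the empirical formula is FeN2O6

FeN2O6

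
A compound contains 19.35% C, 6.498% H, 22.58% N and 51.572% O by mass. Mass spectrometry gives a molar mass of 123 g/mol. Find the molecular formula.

C2H8N2O4

Assume 100 g: 19.35 g C, 6.498 g H, 22.58 g N, 51.572 g O.
n(C) = 19.35/12.01 = 1.611, n(H) = 6.498/1.008 = 6.446, n(N) = 22.58/14.01 = 1.612, n(O) = 51.572/16.00 = 3.223
Smallest is C at 1.611 mol; normalising gives C 1.000, H 4.001, N 1.000, O 2.001
Ratio ≈ 1:4:1:2, so the empirical formula is CH4NO2
Empirical-formula mass = 62.05 g/mol
n = 123 / 62.05 = 1.98 ≈ 2
Molecular formula = (CH4NO2)×2 = C2H8N2O4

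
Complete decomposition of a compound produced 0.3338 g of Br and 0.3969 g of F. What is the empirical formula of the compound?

BrF5

n(Br) = 0.3338/79.90 = 0.004178, n(F) = 0.3969/19.00 = 0.02089
Smallest is Br at 0.004178 mol; normalising gives Br 1.000, F 5.000
≈ 1:5 → BrF5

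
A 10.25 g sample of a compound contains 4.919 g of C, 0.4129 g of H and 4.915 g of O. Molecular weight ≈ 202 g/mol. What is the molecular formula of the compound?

C8H8O6

n(C) = 4.919/12.01 = 0.4096, n(H) = 0.4129/1.008 = 0.4096, n(O) = 4.915/16.00 = 0.3072
Ratios (÷ 0.3072): C 1.333, H 1.333, O 1.000
×3: C 4.00, H 4.00, O 3.00 → C4H4O3
Empirical-formula mass = 100.07 g/mol
n = 202 / 100.07 = 2.02 ≈ 2
Molecular formula = (C4H4O3)×2 = C8H8O6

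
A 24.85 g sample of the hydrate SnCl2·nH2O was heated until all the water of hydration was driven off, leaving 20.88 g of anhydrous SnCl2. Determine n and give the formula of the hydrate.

Mass of water lost = 24.85 − 20.88 = 3.97 g → 3.97 / 18.02 = 0.2203 mol H2O
Molar mass of SnCl2 = 189.61 g/mol → mol SnCl2 = 20.88 / 189.61 = 0.1101
n = 0.2203 / 0.1101 = 2.00 ≈ 2 → SnCl2·2H2O

SnCl2·2H2O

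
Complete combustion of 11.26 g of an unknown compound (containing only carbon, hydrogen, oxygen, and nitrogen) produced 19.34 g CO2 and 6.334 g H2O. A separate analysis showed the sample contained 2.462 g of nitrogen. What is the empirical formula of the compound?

C5H8N2O2

mol C = 19.34 / 44.01 = 0.4394; mass C = 0.4394 × 12.01 = 5.278 g
mol H = 2 × (6.334 / 18.02) = 0.7030; mass H = 0.7030 × 1.008 = 0.7086 g
mol N = 2.462 / 14.01 = 0.1757
mass O = 11.26 − (8.448) = 2.812 g → mol O = 0.1757
Ratios (÷ 0.1757): C 2.501, H 4.000, N 1.000, O 1.000
Multiply by 2: C 5.00, H 8.00, N 2.00, O 2.00 → C5H8N2O2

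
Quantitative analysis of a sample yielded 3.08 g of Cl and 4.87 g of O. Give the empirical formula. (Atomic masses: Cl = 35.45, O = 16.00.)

Cl2O7

Cl: 3.08 g ÷ 35.45 g/mol = 0.08688 mol
O: 4.87 g ÷ 16.00 g/mol = 0.3044 mol
Ratios (÷ 0.08688): Cl 1.000, O 3.503
Multiply by 2: Cl 2.00, O 7.01 → Cl2O7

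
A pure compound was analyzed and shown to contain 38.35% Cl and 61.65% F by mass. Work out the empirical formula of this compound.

Assume 100 g: 38.35 g Cl, 61.65 g F.
Cl: 38.35 g ÷ 35.45 g/mol = 1.082 mol
F: 61.65 g ÷ 19.00 g/mol = 3.245 mol
Smallest is Cl at 1.082 mol; normalising gives Cl 1.000, F 2.999
Ratio ≈ 1:3, so the empirical formula is ClF3

ClF3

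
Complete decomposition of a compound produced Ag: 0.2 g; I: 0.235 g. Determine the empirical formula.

n(Ag) = 0.2/107.87 = 0.001854, n(I) = 0.235/126.90 = 0.001852
Ratios (÷ 0.001852): Ag 1.001, I 1.000
≈ 1:1 → AgI

AgI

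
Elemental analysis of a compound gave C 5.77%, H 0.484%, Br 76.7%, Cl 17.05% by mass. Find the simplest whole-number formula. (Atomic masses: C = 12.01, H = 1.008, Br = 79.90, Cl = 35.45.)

Assume 100 g: 5.77 g C, 0.484 g H, 76.7 g Br, 17.05 g Cl.
C: 5.77 g ÷ 12.01 g/mol = 0.4804 mol
H: 0.484 g ÷ 1.008 g/mol = 0.4802 mol
Br: 76.7 g ÷ 79.90 g/mol = 0.9599 mol
Cl: 17.05 g ÷ 35.45 g/mol = 0.481 mol
Ratios (÷ 0.4802): C 1.001, H 1.000, Br 1.999, Cl 1.002
Ratio ≈ 1:1:2:1, so the empirical formula is CHBr2Cl

CHBr2Cl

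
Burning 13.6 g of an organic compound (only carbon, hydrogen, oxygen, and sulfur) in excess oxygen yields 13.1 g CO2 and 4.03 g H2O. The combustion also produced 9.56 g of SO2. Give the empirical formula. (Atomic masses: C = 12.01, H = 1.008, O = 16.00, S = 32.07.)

mol C = 13.1 / 44.01 = 0.2977; mass C = 0.2977 × 12.01 = 3.575 g
mol H = 2 × (4.03 / 18.02) = 0.4473; mass H = 0.4473 × 1.008 = 0.4509 g
mol S = 9.56 / 64.07 = 0.1492; mass S = 4.785 g
mass O = 13.6 − (8.811) = 4.789 g → mol O = 0.2993
Smallest is S at 0.1492 mol; normalising gives C 1.995, H 2.998, O 2.006, S 1.000
Ratio ≈ 2:3:2:1, so the empirical formula is C2H3O2S

C2H3O2S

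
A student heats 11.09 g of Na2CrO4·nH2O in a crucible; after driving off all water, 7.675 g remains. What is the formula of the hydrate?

Mass of water lost = 11.09 − 7.675 = 3.415 g → 3.415 / 18.02 = 0.1895 mol H2O
Molar mass of Na2CrO4 = 161.98 g/mol → mol Na2CrO4 = 7.675 / 161.98 = 0.04738
n = 0.1895 / 0.04738 = 4.00 ≈ 4 → Na2CrO4·4H2O

Na2CrO4·4H2O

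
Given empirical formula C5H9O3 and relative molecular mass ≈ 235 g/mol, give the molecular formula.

Empirical-formula mass = 117.12 g/mol
n = 235 / 117.12 = 2.01 ≈ 2
Molecular formula = (C5H9O3)2 = C10H18O6

C10H18O6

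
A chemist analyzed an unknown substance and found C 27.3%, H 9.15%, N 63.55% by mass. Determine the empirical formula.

Assume 100 g: 27.3 g C, 9.15 g H, 63.55 g N.
n(C) = 27.3/12.01 = 2.273, n(H) = 9.15/1.008 = 9.077, n(N) = 63.55/14.01 = 4.536
Smallest is C at 2.273 mol; normalising gives C 1.000, H 3.993, N 1.996
→ CH4N2

CH4N2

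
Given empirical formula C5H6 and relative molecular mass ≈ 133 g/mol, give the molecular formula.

Empirical-formula mass = 66.10 g/mol
n = 133 / 66.10 = 2.01 ≈ 2
Molecular formula = (C5H6)2 = C10H12

C10H12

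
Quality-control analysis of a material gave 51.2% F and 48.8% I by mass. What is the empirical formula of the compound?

Assume 100 g: 51.2 g F, 48.8 g I.
F: 51.2 g ÷ 19.00 g/mol = 2.695 mol
I: 48.8 g ÷ 126.90 g/mol = 0.3846 mol
Divide by the smallest (0.3846 mol I): F 7.007, I 1.000
Ratio ≈ 7:1, so the empirical formula is F7I

F7I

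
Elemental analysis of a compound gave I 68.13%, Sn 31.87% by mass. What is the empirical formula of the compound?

I2Sn

Assume 100 g: 68.13 g I, 31.87 g Sn.
n(I) = 68.13/126.90 = 0.5369, n(Sn) = 31.87/118.71 = 0.2685
Divide by the smallest (0.2685 mol Sn): I 2.000, Sn 1.000
≈ 2:1 → I2Sn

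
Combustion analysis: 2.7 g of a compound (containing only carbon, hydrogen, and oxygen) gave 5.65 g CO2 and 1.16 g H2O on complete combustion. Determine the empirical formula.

mol C = 5.65 / 44.01 = 0.1284; mass C = 0.1284 × 12.01 = 1.542 g
mol H = 2 × (1.16 / 18.02) = 0.1287; mass H = 0.1287 × 1.008 = 0.1298 g
mass O = 2.7 − (1.672) = 1.028 g → mol O = 0.06427
Divide by the smallest (0.06427 mol O): C 1.997, H 2.003, O 1.000
Ratio ≈ 2:2:1, so the empirical formula is C2H2O

C2H2O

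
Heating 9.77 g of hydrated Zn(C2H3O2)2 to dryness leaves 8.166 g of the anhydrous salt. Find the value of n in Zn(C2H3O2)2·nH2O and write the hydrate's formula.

Zn(C2H3O2)2·2H2O

Mass of water lost = 9.77 − 8.166 = 1.604 g → 1.604 / 18.02 = 0.08901 mol H2O
Molar mass of Zn(C2H3O2)2 = 183.47 g/mol → mol Zn(C2H3O2)2 = 8.166 / 183.47 = 0.04451
n = 0.08901 / 0.04451 = 2.00 ≈ 2 → Zn(C2H3O2)2·2H2O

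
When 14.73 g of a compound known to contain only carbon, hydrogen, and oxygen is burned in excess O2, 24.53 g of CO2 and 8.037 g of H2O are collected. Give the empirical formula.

mol C = 24.53 / 44.01 = 0.5574; mass C = 0.5574 × 12.01 = 6.694 g
mol H = 2 × (8.037 / 18.02) = 0.8920; mass H = 0.8920 × 1.008 = 0.8991 g
mass O = 14.73 − (7.593) = 7.137 g → mol O = 0.4461
Smallest is O at 0.4461 mol; normalising gives C 1.250, H 2.000, O 1.000
Scaling by 4: C 5.00, H 8.00, O 4.00 → C5H8O4

C5H8O4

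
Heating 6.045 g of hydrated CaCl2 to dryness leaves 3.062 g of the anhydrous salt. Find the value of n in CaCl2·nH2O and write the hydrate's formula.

Mass of water lost = 6.045 − 3.062 = 2.983 g → 2.983 / 18.02 = 0.1655 mol H2O
Molar mass of CaCl2 = 110.98 g/mol → mol CaCl2 = 3.062 / 110.98 = 0.02759
n = 0.1655 / 0.02759 = 6.00 ≈ 6 → CaCl2·6H2O

CaCl2·6H2O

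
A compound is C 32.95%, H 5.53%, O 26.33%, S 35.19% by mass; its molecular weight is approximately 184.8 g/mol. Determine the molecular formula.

Assume 100 g: 32.95 g C, 5.53 g H, 26.33 g O, 35.19 g S.
Moles — C: 32.95 / 12.01 = 2.744 mol; H: 5.53 / 1.008 = 5.486 mol; O: 26.33 / 16.00 = 1.646 mol; S: 35.19 / 32.07 = 1.097 mol
Smallest is S at 1.097 mol; normalising gives C 2.500, H 5.000, O 1.500, S 1.000
Multiply by 2: C 5.00, H 10.00, O 3.00, S 2.00 → C5H10O3S2
Empirical-formula mass = 182.27 g/mol
n = 184.8 / 182.27 = 1.01 ≈ 1
Molecular formula = empirical formula = C5H10O3S2

C5H10O3S2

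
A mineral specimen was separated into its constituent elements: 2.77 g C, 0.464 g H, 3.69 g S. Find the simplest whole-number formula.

C2H4S

Moles — C: 2.77 / 12.01 = 0.2306 mol; H: 0.464 / 1.008 = 0.4603 mol; S: 3.69 / 32.07 = 0.1151 mol
Smallest is S at 0.1151 mol; normalising gives C 2.005, H 4.001, S 1.000
Ratio ≈ 2:4:1, so the empirical formula is C2H4S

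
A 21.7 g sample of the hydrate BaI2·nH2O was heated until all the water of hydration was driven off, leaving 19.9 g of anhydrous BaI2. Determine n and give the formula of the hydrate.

BaI2·2H2O

Mass of water lost = 21.7 − 19.9 = 1.8 g → 1.8 / 18.02 = 0.09989 mol H2O
Molar mass of BaI2 = 391.13 g/mol → mol BaI2 = 19.9 / 391.13 = 0.05088
n = 0.09989 / 0.05088 = 1.96 ≈ 2 → BaI2·2H2O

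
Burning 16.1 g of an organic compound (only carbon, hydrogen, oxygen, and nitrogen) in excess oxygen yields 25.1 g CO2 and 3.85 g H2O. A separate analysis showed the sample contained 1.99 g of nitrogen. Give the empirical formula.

mol C = 25.1 / 44.01 = 0.5703; mass C = 0.5703 × 12.01 = 6.850 g
mol H = 2 × (3.85 / 18.02) = 0.4273; mass H = 0.4273 × 1.008 = 0.4307 g
mol N = 1.99 / 14.01 = 0.1420
mass O = 16.1 − (9.270) = 6.830 g → mol O = 0.4269
Smallest is N at 0.142 mol; normalising gives C 4.015, H 3.008, N 1.000, O 3.005
Ratio ≈ 4:3:1:3, so the empirical formula is C4H3NO3

C4H3NO3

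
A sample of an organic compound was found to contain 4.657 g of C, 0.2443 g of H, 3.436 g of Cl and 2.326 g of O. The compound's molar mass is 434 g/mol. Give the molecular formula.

C16H10Cl4O6

n(C) = 4.657/12.01 = 0.3878, n(H) = 0.2443/1.008 = 0.2424, n(Cl) = 3.436/35.45 = 0.09693, n(O) = 2.326/16.00 = 0.1454
Divide by the smallest (0.09693 mol Cl): C 4.001, H 2.500, Cl 1.000, O 1.500
Multiply by 2: C 8.00, H 5.00, Cl 2.00, O 3.00 → C8H5Cl2O3
Empirical-formula mass = 220.02 g/mol
n = 434 / 220.02 = 1.97 ≈ 2
Molecular formula = (C8H5Cl2O3)×2 = C16H10Cl4O6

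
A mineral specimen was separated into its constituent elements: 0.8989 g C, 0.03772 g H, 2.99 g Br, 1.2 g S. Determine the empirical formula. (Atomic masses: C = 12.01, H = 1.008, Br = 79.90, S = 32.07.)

C2HBrS

C: 0.8989 g ÷ 12.01 g/mol = 0.07485 mol
H: 0.03772 g ÷ 1.008 g/mol = 0.03742 mol
Br: 2.99 g ÷ 79.90 g/mol = 0.03742 mol
S: 1.2 g ÷ 32.07 g/mol = 0.03742 mol
Ratios (÷ 0.03742): C 2.000, H 1.000, Br 1.000, S 1.000
≈ 2:1:1:1 → C2HBrS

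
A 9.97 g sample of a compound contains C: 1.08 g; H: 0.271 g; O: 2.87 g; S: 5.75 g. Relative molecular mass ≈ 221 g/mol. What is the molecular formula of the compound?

C: 1.08 g ÷ 12.01 g/mol = 0.08993 mol
H: 0.271 g ÷ 1.008 g/mol = 0.2688 mol
O: 2.87 g ÷ 16.00 g/mol = 0.1794 mol
S: 5.75 g ÷ 32.07 g/mol = 0.1793 mol
Ratios (÷ 0.08993): C 1.000, H 2.990, O 1.995, S 1.994
Ratio ≈ 1:3:2:2, so the empirical formula is CH3O2S2
Empirical-formula mass = 111.17 g/mol
n = 221 / 111.17 = 1.99 ≈ 2
Molecular formula = (CH3O2S2)×2 = C2H6O4S4

C2H6O4S4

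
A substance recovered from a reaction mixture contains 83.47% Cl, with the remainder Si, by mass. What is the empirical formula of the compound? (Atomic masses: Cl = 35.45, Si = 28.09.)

Cl4Si

Assume 100 g: 83.47 g Cl, 16.53 g Si.
n(Cl) = 83.47/35.45 = 2.355, n(Si) = 16.53/28.09 = 0.5885
Ratios (÷ 0.5885): Cl 4.001, Si 1.000
≈ 4:1 → Cl4Si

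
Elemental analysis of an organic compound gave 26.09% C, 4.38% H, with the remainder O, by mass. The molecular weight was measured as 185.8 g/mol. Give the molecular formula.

Assume 100 g: 26.09 g C, 4.38 g H, 69.53 g O.
Moles — C: 26.09 / 12.01 = 2.172 mol; H: 4.38 / 1.008 = 4.345 mol; O: 69.53 / 16.00 = 4.346 mol
Ratios (÷ 2.172): C 1.000, H 2.000, O 2.000
Ratio ≈ 1:2:2, so the empirical formula is CH2O2
Empirical-formula mass = 46.03 g/mol
n = 185.8 / 46.03 = 4.04 ≈ 4
Molecular formula = (CH2O2)×4 = C4H8O8

C4H8O8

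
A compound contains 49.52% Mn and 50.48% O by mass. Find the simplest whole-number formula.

Mn2O7

Assume 100 g: 49.52 g Mn, 50.48 g O.
Mn: 49.52 g ÷ 54.94 g/mol = 0.9013 mol
O: 50.48 g ÷ 16.00 g/mol = 3.155 mol
Divide by the smallest (0.9013 mol Mn): Mn 1.000, O 3.500
Scaling by 2: Mn 2.00, O 7.00 → Mn2O7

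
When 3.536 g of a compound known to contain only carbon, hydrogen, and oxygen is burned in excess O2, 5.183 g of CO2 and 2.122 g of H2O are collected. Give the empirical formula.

mol C = 5.183 / 44.01 = 0.1178; mass C = 0.1178 × 12.01 = 1.414 g
mol H = 2 × (2.122 / 18.02) = 0.2355; mass H = 0.2355 × 1.008 = 0.2374 g
mass O = 3.536 − (1.652) = 1.884 g → mol O = 0.1178
Smallest is O at 0.1178 mol; normalising gives C 1.000, H 2.000, O 1.000
Ratio ≈ 1:2:1, so the empirical formula is CH2O

CH2O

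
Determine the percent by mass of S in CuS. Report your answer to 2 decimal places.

Molar mass = 1(63.55) + 1(32.07) = 95.620 g/mol
Mass of S per mole = 1 × 32.07 = 32.070 g
% S = 32.070 / 95.620 × 100 = 33.54%

33.54%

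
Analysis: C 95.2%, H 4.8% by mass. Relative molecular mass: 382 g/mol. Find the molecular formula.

Assume 100 g: 95.2 g C, 4.8 g H.
n(C) = 95.2/12.01 = 7.927, n(H) = 4.8/1.008 = 4.762
Smallest is H at 4.762 mol; normalising gives C 1.665, H 1.000
Scaling by 3: C 4.99, H 3.00 → C5H3
Empirical-formula mass = 63.07 g/mol
n = 382 / 63.07 = 6.06 ≈ 6
Molecular formula = (C5H3)×6 = C30H18

C30H18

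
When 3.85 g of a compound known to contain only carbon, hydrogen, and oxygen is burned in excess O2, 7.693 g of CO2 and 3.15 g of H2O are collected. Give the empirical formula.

C2H4O

mol C = 7.693 / 44.01 = 0.1748; mass C = 0.1748 × 12.01 = 2.099 g
mol H = 2 × (3.15 / 18.02) = 0.3496; mass H = 0.3496 × 1.008 = 0.3524 g
mass O = 3.85 − (2.452) = 1.398 g → mol O = 0.08739
Ratios (÷ 0.08739): C 2.000, H 4.001, O 1.000
→ C2H4O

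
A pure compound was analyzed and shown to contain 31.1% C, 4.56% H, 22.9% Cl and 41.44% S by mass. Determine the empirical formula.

C4H7ClS2

Assume 100 g: 31.1 g C, 4.56 g H, 22.9 g Cl, 41.44 g S.
n(C) = 31.1/12.01 = 2.59, n(H) = 4.56/1.008 = 4.524, n(Cl) = 22.9/35.45 = 0.646, n(S) = 41.44/32.07 = 1.292
Ratios (÷ 0.646): C 4.009, H 7.003, Cl 1.000, S 2.000
→ C4H7ClS2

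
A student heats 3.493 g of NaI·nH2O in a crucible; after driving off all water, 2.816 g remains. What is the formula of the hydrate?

NaI·2H2O

Mass of water lost = 3.493 − 2.816 = 0.677 g → 0.677 / 18.02 = 0.03757 mol H2O
Molar mass of NaI = 149.89 g/mol → mol NaI = 2.816 / 149.89 = 0.01879
n = 0.03757 / 0.01879 = 2.00 ≈ 2 → NaI·2H2O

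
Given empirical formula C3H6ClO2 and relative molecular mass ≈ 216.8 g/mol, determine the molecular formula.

C6H12Cl2O4

Empirical-formula mass = 109.53 g/mol
n = 216.8 / 109.53 = 1.98 ≈ 2
Molecular formula = (C3H6ClO2)2 = C6H12Cl2O4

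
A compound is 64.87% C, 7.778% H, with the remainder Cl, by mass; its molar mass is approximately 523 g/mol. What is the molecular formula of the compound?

C28H40Cl4

Assume 100 g: 64.87 g C, 7.778 g H, 27.352 g Cl.
n(C) = 64.87/12.01 = 5.401, n(H) = 7.778/1.008 = 7.716, n(Cl) = 27.352/35.45 = 0.7716
Ratios (÷ 0.7716): C 7.000, H 10.001, Cl 1.000
→ C7H10Cl
Empirical-formula mass = 129.60 g/mol
n = 523 / 129.60 = 4.04 ≈ 4
Molecular formula = (C7H10Cl)×4 = C28H40Cl4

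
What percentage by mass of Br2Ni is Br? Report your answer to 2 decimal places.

73.14%

Molar mass = 2(79.90) + 1(58.69) = 218.490 g/mol
Mass of Br per mole = 2 × 79.90 = 159.800 g
% Br = 159.800 / 218.490 × 100 = 73.14%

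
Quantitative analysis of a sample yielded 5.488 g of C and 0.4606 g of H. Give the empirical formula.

CH

n(C) = 5.488/12.01 = 0.457, n(H) = 0.4606/1.008 = 0.4569
Smallest is H at 0.4569 mol; normalising gives C 1.000, H 1.000
→ CH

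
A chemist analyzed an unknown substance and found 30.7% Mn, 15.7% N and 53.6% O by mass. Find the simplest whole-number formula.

MnN2O6

Assume 100 g: 30.7 g Mn, 15.7 g N, 53.6 g O.
Moles — Mn: 30.7 / 54.94 = 0.5588 mol; N: 15.7 / 14.01 = 1.121 mol; O: 53.6 / 16.00 = 3.35 mol
Ratios (÷ 0.5588): Mn 1.000, N 2.005, O 5.995
Ratio ≈ 1:2:6, so the empirical formula is MnN2O6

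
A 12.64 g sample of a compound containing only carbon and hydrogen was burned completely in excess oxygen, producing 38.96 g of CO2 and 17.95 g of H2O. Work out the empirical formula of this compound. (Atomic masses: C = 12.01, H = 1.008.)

mol C = 38.96 / 44.01 = 0.8853; mass C = 0.8853 × 12.01 = 10.63 g
mol H = 2 × (17.95 / 18.02) = 1.992; mass H = 1.992 × 1.008 = 2.008 g
Ratios (÷ 0.8853): C 1.000, H 2.250
Scaling by 4: C 4.00, H 9.00 → C4H9

C4H9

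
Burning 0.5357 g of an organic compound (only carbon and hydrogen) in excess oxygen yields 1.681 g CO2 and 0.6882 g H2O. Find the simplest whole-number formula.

mol C = 1.681 / 44.01 = 0.03820; mass C = 0.03820 × 12.01 = 0.4587 g
mol H = 2 × (0.6882 / 18.02) = 0.07638; mass H = 0.07638 × 1.008 = 0.07699 g
Ratios (÷ 0.0382): C 1.000, H 2.000
Ratio ≈ 1:2, so the empirical formula is CH2

CH2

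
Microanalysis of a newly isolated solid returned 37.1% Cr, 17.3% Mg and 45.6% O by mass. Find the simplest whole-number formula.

CrMgO4

Assume 100 g: 37.1 g Cr, 17.3 g Mg, 45.6 g O.
n(Cr) = 37.1/52.00 = 0.7135, n(Mg) = 17.3/24.31 = 0.7116, n(O) = 45.6/16.00 = 2.85
Divide by the smallest (0.7116 mol Mg): Cr 1.003, Mg 1.000, O 4.005
Ratio ≈ 1:1:4, so the empirical formula is CrMgO4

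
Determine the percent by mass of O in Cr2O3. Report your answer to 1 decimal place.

Molar mass = 2(52.00) + 3(16.00) = 152.000 g/mol
Mass of O per mole = 3 × 16.00 = 48.000 g
% O = 48.000 / 152.000 × 100 = 31.6%

31.6%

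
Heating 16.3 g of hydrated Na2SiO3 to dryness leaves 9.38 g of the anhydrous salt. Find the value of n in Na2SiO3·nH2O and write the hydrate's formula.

Mass of water lost = 16.3 − 9.38 = 6.92 g → 6.92 / 18.02 = 0.384 mol H2O
Molar mass of Na2SiO3 = 122.07 g/mol → mol Na2SiO3 = 9.38 / 122.07 = 0.07684
n = 0.384 / 0.07684 = 5.00 ≈ 5 → Na2SiO3·5H2O

Na2SiO3·5H2O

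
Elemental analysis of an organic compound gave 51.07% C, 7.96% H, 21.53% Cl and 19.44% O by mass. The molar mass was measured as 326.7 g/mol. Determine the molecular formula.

Assume 100 g: 51.07 g C, 7.96 g H, 21.53 g Cl, 19.44 g O.
C: 51.07 g ÷ 12.01 g/mol = 4.252 mol
H: 7.96 g ÷ 1.008 g/mol = 7.897 mol
Cl: 21.53 g ÷ 35.45 g/mol = 0.6073 mol
O: 19.44 g ÷ 16.00 g/mol = 1.215 mol
Divide by the smallest (0.6073 mol Cl): C 7.002, H 13.002, Cl 1.000, O 2.001
Ratio ≈ 7:13:1:2, so the empirical formula is C7H13ClO2
Empirical-formula mass = 164.62 g/mol
n = 326.7 / 164.62 = 1.98 ≈ 2
Molecular formula = (C7H13ClO2)×2 = C14H26Cl2O4

C14H26Cl2O4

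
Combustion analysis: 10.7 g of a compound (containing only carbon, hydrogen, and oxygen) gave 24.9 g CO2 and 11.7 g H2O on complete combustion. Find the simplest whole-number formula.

C7H16O2

mol C = 24.9 / 44.01 = 0.5658; mass C = 0.5658 × 12.01 = 6.795 g
mol H = 2 × (11.7 / 18.02) = 1.299; mass H = 1.299 × 1.008 = 1.309 g
mass O = 10.7 − (8.104) = 2.596 g → mol O = 0.1623
Divide by the smallest (0.1623 mol O): C 3.487, H 8.003, O 1.000
Multiply by 2: C 6.97, H 16.01, O 2.00 → C7H16O2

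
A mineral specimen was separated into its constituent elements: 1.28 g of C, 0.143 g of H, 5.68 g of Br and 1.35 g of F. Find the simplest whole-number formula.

n(C) = 1.28/12.01 = 0.1066, n(H) = 0.143/1.008 = 0.1419, n(Br) = 5.68/79.90 = 0.07109, n(F) = 1.35/19.00 = 0.07105
Ratios (÷ 0.07105): C 1.500, H 1.997, Br 1.001, F 1.000
Multiply by 2: C 3.00, H 3.99, Br 2.00, F 2.00 → C3H4Br2F2

C3H4Br2F2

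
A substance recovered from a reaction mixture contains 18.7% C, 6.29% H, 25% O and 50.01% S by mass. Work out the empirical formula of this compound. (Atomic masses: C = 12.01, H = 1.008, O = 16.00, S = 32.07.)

CH4OS

Assume 100 g: 18.7 g C, 6.29 g H, 25 g O, 50.01 g S.
C: 18.7 g ÷ 12.01 g/mol = 1.557 mol
H: 6.29 g ÷ 1.008 g/mol = 6.24 mol
O: 25 g ÷ 16.00 g/mol = 1.562 mol
S: 50.01 g ÷ 32.07 g/mol = 1.559 mol
Smallest is C at 1.557 mol; normalising gives C 1.000, H 4.008, O 1.004, S 1.002
→ CH4OS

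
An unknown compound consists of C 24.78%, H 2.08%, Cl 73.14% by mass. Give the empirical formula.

CHCl

Assume 100 g: 24.78 g C, 2.08 g H, 73.14 g Cl.
C: 24.78 g ÷ 12.01 g/mol = 2.063 mol
H: 2.08 g ÷ 1.008 g/mol = 2.063 mol
Cl: 73.14 g ÷ 35.45 g/mol = 2.063 mol
Ratios (÷ 2.063): C 1.000, H 1.000, Cl 1.000
→ CHCl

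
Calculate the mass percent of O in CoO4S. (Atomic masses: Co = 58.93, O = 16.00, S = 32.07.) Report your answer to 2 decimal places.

Molar mass = 1(58.93) + 4(16.00) + 1(32.07) = 155.000 g/mol
Mass of O per mole = 4 × 16.00 = 64.000 g
% O = 64.000 / 155.000 × 100 = 41.29%

41.29%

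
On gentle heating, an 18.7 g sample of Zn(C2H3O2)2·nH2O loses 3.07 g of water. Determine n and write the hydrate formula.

Zn(C2H3O2)2·2H2O

Mass of anhydrous Zn(C2H3O2)2 = 18.7 − 3.07 = 15.63 g
mol H2O = 3.07 / 18.02 = 0.1704
Molar mass of Zn(C2H3O2)2 = 183.47 g/mol → mol Zn(C2H3O2)2 = 15.63 / 183.47 = 0.08519
n = 0.1704 / 0.08519 = 2.00 ≈ 2 → Zn(C2H3O2)2·2H2O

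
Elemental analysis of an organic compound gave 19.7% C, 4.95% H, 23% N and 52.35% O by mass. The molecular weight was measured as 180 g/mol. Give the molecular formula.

C3H9N3O6

Assume 100 g: 19.7 g C, 4.95 g H, 23 g N, 52.35 g O.
C: 19.7 g ÷ 12.01 g/mol = 1.64 mol
H: 4.95 g ÷ 1.008 g/mol = 4.911 mol
N: 23 g ÷ 14.01 g/mol = 1.642 mol
O: 52.35 g ÷ 16.00 g/mol = 3.272 mol
Smallest is C at 1.64 mol; normalising gives C 1.000, H 2.994, N 1.001, O 1.995
≈ 1:3:1:2 → CH3NO2
Empirical-formula mass = 61.04 g/mol
n = 180 / 61.04 = 2.95 ≈ 3
Molecular formula = (CH3NO2)×3 = C3H9N3O6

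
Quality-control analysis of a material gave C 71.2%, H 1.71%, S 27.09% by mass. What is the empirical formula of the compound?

Assume 100 g: 71.2 g C, 1.71 g H, 27.09 g S.
C: 71.2 g ÷ 12.01 g/mol = 5.928 mol
H: 1.71 g ÷ 1.008 g/mol = 1.696 mol
S: 27.09 g ÷ 32.07 g/mol = 0.8447 mol
Ratios (÷ 0.8447): C 7.018, H 2.008, S 1.000
≈ 7:2:1 → C7H2S

C7H2S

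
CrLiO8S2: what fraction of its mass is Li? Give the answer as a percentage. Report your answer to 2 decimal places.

Molar mass = 1(52.00) + 1(6.94) + 8(16.00) + 2(32.07) = 251.080 g/mol
Mass of Li per mole = 1 × 6.94 = 6.940 g
% Li = 6.940 / 251.080 × 100 = 2.76%

2.76%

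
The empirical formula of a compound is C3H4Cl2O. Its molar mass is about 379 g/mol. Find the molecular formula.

C9H12Cl6O3

Empirical-formula mass = 126.96 g/mol
n = 379 / 126.96 = 2.99 ≈ 3
Molecular formula = (C3H4Cl2O)3 = C9H12Cl6O3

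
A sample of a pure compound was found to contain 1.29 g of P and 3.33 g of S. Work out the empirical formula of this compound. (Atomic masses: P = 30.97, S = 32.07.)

n(P) = 1.29/30.97 = 0.04165, n(S) = 3.33/32.07 = 0.1038
Divide by the smallest (0.04165 mol P): P 1.000, S 2.493
Multiply by 2: P 2.00, S 4.99 → P2S5

P2S5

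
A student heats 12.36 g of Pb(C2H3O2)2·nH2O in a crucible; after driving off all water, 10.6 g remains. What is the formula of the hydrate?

Pb(C2H3O2)2·3H2O

Mass of water lost = 12.36 − 10.6 = 1.76 g → 1.76 / 18.02 = 0.09767 mol H2O
Molar mass of Pb(C2H3O2)2 = 325.29 g/mol → mol Pb(C2H3O2)2 = 10.6 / 325.29 = 0.03259
n = 0.09767 / 0.03259 = 3.00 ≈ 3 → Pb(C2H3O2)2·3H2O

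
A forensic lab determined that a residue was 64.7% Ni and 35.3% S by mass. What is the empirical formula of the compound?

Assume 100 g: 64.7 g Ni, 35.3 g S.
Moles — Ni: 64.7 / 58.69 = 1.102 mol; S: 35.3 / 32.07 = 1.101 mol
Smallest is S at 1.101 mol; normalising gives Ni 1.002, S 1.000
Ratio ≈ 1:1, so the empirical formula is NiS

NiS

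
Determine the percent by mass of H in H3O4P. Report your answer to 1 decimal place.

Molar mass = 3(1.008) + 4(16.00) + 1(30.97) = 97.994 g/mol
Mass of H per mole = 3 × 1.008 = 3.024 g
% H = 3.024 / 97.994 × 100 = 3.1%

3.1%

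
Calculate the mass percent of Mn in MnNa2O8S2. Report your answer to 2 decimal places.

18.75%

Molar mass = 1(54.94) + 2(22.99) + 8(16.00) + 2(32.07) = 293.060 g/mol
Mass of Mn per mole = 1 × 54.94 = 54.940 g
% Mn = 54.940 / 293.060 × 100 = 18.75%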